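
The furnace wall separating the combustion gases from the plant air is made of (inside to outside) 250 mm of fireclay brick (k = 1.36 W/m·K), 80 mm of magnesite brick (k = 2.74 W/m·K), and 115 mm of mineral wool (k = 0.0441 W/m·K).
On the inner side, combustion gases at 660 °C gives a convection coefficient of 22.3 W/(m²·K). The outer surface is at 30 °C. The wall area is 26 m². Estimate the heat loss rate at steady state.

Thermal resistances in series:
R_inner film = 1/(h_i·A) = 1/(22.3×26) = 0.001725 K/W
R_fireclay brick = L/(kA) = 0.25/(1.36×26) = 0.00707 K/W
R_magnesite brick = L/(kA) = 0.08/(2.74×26) = 0.001123 K/W
R_mineral wool = L/(kA) = 0.115/(0.0441×26) = 0.1003 K/W
R_total = 0.1102 K/W
Q = ΔT / R_total = 630 / 0.1102

Q ≈ 5720 W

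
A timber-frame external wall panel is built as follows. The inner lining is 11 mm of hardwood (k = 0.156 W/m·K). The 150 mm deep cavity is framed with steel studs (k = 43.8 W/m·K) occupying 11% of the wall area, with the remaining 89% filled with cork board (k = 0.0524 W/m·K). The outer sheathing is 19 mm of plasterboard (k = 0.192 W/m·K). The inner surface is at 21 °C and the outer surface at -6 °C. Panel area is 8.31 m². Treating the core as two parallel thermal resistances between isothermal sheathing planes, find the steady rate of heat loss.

Q ≈ 1120 W

Sheathing layers in series; stud and cavity paths in parallel between them.
R_inner = 0.011/(0.156×8.31) = 0.008485 K/W
R_stud  = 0.15/(43.8×0.11×8.31) = 0.003746 K/W
R_cav   = 0.15/(0.0524×0.89×8.31) = 0.3871 K/W
1/R_core = 1/R_stud + 1/R_cav → R_core = 0.003711 K/W
R_outer = 0.019/(0.192×8.31) = 0.01191 K/W
R_total = 0.0241 K/W
Q = ΔT/R_total = 27/0.0241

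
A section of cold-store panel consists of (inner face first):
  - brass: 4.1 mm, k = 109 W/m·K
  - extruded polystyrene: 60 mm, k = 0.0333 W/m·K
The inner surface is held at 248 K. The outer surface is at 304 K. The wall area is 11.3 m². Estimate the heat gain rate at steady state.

Q ≈ 351 W

Treating each layer as a thermal resistance in series:
R_brass = L/(kA) = 0.0041/(109×11.3) = 3.329×10^-6 K/W
R_extruded polystyrene = L/(kA) = 0.06/(0.0333×11.3) = 0.1595 K/W
R_total = 0.1595 K/W
Q = ΔT / R_total = 56 / 0.1595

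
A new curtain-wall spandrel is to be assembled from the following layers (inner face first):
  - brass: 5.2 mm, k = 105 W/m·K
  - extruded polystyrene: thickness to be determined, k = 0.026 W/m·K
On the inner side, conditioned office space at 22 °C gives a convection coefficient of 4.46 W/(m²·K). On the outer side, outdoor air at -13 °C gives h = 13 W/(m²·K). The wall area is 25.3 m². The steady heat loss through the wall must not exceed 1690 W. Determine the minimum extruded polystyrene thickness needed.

L ≈ 5.79 mm

Using the resistance-network approach (series):
R_inner film = 1/(h_i·A) = 1/(4.46×25.3) = 0.008862 K/W
R_brass = L/(kA) = 0.0052/(105×25.3) = 1.957×10^-6 K/W
R_outer film = 1/(h_o·A) = 1/(13×25.3) = 0.00304 K/W
Sum of the known resistances R_other = 0.0119 K/W
Required total resistance R_tot = ΔT/Q_allow = 35/1690 = 0.02071 K/W
R_extruded polystyrene = R_tot − R_other = 0.008805 K/W
L = R·k·A = 0.008805×0.026×25.3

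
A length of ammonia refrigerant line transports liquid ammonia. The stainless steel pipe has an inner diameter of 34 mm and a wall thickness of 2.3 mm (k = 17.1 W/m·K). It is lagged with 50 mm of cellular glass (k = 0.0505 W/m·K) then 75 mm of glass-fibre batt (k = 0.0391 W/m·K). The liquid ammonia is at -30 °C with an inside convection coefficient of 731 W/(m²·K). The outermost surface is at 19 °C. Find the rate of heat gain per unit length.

q′ ≈ 6.97 W/m

Per-layer cylindrical resistances, series-summed:
R_inner film = 1/(h_i·2πr₁L) = 1/(731×2π×0.017×1) = 0.01281 K/W
R_stainless steel pipe wall = ln(19.3/17)/(2π×17.1×1) = 0.001181 K/W
R_cellular glass = ln(69.3/19.3)/(2π×0.0505×1) = 4.029 K/W
R_glass-fibre batt = ln(144.3/69.3)/(2π×0.0391×1) = 2.985 K/W
R_total = 7.028 K/W
Q = ΔT/R_total = 49/7.028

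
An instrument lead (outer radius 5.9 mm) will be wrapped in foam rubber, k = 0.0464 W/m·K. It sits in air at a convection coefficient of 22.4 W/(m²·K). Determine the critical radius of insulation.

r_cr ≈ 2.07 mm

For a cylinder r_cr = k/h = 0.0464/22.4
r_cr = 2.07 mm; since the bare radius (5.9 mm) is above r_cr, any added insulation will reduce heat loss.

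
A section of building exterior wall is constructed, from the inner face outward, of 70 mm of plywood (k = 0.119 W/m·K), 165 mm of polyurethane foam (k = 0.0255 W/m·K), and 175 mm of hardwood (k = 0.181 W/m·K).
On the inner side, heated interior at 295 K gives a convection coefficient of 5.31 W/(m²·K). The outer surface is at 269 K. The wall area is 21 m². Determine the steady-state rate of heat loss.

Q ≈ 66.5 W

Model the wall as resistances in series:
R_inner film = 1/(h_i·A) = 1/(5.31×21) = 0.008968 K/W
R_plywood = L/(kA) = 0.07/(0.119×21) = 0.02801 K/W
R_polyurethane foam = L/(kA) = 0.165/(0.0255×21) = 0.3081 K/W
R_hardwood = L/(kA) = 0.175/(0.181×21) = 0.04604 K/W
R_total = 0.3911 K/W
Q = ΔT / R_total = 26 / 0.3911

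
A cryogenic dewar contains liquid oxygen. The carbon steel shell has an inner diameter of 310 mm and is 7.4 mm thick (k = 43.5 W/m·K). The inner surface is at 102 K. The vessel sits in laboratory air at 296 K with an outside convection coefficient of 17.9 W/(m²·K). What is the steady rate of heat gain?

Q ≈ 1150 W

Spherical conduction: R = (1/r_in − 1/r_out)/(4πk) per layer; series-sum.
R_carbon steel shell = (1/0.155 − 1/0.1624)/(4π×43.5) = 5.378×10^-4 K/W
R_outer film = 1/(h·4πr_o²) = 1/(17.9×4π×0.1624²) = 0.1686 K/W
R_total = 0.1691 K/W
Q = ΔT/R_total = 194/0.1691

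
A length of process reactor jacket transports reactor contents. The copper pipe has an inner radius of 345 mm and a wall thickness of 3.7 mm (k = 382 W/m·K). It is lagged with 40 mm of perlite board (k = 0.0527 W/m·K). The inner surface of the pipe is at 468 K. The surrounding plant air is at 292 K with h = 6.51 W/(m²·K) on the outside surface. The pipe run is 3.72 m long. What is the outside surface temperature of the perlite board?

Radial resistances (cylindrical: R_cond = ln(r_o/r_i)/(2πkL), R_conv = 1/(h·2πrL)):
R_copper pipe wall = ln(348.7/345)/(2π×382×3.72) = 1.195×10^-6 K/W
R_perlite board = ln(388.7/348.7)/(2π×0.0527×3.72) = 0.08816 K/W
R_outer film = 1/(h_o·2πr_oL) = 1/(6.51×2π×0.3887×3.72) = 0.01691 K/W
R_total = 0.1051 K/W
Q = ΔT/R_total = 176/0.1051
Q = 1680 W
T_interface = T_inner − Q·ΣR(inner→interface) = 468 − 1680×0.08816

T ≈ 320 K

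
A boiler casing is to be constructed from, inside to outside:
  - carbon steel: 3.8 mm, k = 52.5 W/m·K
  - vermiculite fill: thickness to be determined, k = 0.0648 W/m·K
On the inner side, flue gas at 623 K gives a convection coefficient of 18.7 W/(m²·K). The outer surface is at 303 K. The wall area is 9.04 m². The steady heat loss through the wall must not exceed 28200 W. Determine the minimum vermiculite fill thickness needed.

Using the resistance-network approach (series):
R_inner film = 1/(h_i·A) = 1/(18.7×9.04) = 0.005915 K/W
R_carbon steel = L/(kA) = 0.0038/(52.5×9.04) = 8.007×10^-6 K/W
Sum of the known resistances R_other = 0.005923 K/W
Required total resistance R_tot = ΔT/Q_allow = 320/28200 = 0.01135 K/W
R_vermiculite fill = R_tot − R_other = 0.005424 K/W
L = R·k·A = 0.005424×0.0648×9.04

L ≈ 3.18 mm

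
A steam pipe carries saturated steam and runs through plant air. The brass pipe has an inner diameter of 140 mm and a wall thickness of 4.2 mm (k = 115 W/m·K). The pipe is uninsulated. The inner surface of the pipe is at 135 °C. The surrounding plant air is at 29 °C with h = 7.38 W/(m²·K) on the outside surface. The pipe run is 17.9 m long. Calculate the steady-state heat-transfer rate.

Q ≈ 6530 W

Cylindrical conduction, so R = ln(r₂/r₁)/(2πkL) per layer, in series:
R_brass pipe wall = ln(74.2/70)/(2π×115×17.9) = 4.505×10^-6 K/W
R_outer film = 1/(h_o·2πr_oL) = 1/(7.38×2π×0.0742×17.9) = 0.01624 K/W
R_total = 0.01624 K/W
Q = ΔT/R_total = 106/0.01624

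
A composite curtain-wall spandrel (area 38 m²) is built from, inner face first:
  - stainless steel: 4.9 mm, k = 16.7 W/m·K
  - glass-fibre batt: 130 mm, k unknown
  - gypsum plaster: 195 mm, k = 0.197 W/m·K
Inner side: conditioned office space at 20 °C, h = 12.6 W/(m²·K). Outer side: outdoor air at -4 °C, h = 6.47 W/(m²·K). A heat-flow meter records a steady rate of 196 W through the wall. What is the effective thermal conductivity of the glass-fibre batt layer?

k ≈ 0.0379 W/(m·K)

Model the wall as resistances in series:
R_inner film = 1/(h_i·A) = 1/(12.6×38) = 0.002089 K/W
R_stainless steel = L/(kA) = 0.0049/(16.7×38) = 7.721×10^-6 K/W
R_gypsum plaster = L/(kA) = 0.195/(0.197×38) = 0.02605 K/W
R_outer film = 1/(h_o·A) = 1/(6.47×38) = 0.004067 K/W
Sum of known resistances R_other = 0.03221 K/W
Total R = ΔT/Q = 24/196 = 0.1224 K/W
R_glass-fibre batt = R_total − R_other = 0.09024 K/W
k = L/(R·A) = 0.13/(0.09024×38)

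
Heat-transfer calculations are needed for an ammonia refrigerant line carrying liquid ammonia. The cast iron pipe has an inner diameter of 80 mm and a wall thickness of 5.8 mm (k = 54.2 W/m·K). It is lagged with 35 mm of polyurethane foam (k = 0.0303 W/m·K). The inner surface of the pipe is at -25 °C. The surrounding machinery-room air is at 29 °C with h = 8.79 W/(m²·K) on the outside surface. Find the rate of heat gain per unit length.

Radial resistances (cylindrical: R_cond = ln(r_o/r_i)/(2πkL), R_conv = 1/(h·2πrL)):
R_cast iron pipe wall = ln(45.8/40)/(2π×54.2×1) = 3.976×10^-4 K/W
R_polyurethane foam = ln(80.8/45.8)/(2π×0.0303×1) = 2.982 K/W
R_outer film = 1/(h_o·2πr_oL) = 1/(8.79×2π×0.0808×1) = 0.2241 K/W
R_total = 3.206 K/W
Q = ΔT/R_total = 54/3.206

q′ ≈ 16.8 W/m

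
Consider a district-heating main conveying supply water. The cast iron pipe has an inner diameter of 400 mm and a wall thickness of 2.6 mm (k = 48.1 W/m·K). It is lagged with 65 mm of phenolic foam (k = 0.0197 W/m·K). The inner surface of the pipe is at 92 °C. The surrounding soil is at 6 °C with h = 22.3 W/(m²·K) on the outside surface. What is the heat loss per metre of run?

Per-layer cylindrical resistances, series-summed:
R_cast iron pipe wall = ln(202.6/200)/(2π×48.1×1) = 4.274×10^-5 K/W
R_phenolic foam = ln(267.6/202.6)/(2π×0.0197×1) = 2.248 K/W
R_outer film = 1/(h_o·2πr_oL) = 1/(22.3×2π×0.2676×1) = 0.02667 K/W
R_total = 2.275 K/W
Q = ΔT/R_total = 86/2.275

q′ ≈ 37.8 W/m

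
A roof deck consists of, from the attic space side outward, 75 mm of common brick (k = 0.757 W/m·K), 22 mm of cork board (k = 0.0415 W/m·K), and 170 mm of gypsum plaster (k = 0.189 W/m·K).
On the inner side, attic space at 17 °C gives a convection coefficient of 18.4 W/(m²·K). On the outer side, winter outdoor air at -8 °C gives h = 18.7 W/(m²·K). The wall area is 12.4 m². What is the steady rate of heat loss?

Q ≈ 189 W

Thermal resistances in series:
R_inner film = 1/(h_i·A) = 1/(18.4×12.4) = 0.004383 K/W
R_common brick = L/(kA) = 0.075/(0.757×12.4) = 0.00799 K/W
R_cork board = L/(kA) = 0.022/(0.0415×12.4) = 0.04275 K/W
R_gypsum plaster = L/(kA) = 0.17/(0.189×12.4) = 0.07254 K/W
R_outer film = 1/(h_o·A) = 1/(18.7×12.4) = 0.004313 K/W
R_total = 0.132 K/W
Q = ΔT / R_total = 25 / 0.132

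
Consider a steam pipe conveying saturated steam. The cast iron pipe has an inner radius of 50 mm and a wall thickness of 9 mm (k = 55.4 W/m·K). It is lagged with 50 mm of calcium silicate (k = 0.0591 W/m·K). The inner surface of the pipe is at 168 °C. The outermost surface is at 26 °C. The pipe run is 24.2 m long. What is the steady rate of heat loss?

Q ≈ 2080 W

For a radial system each layer contributes R = ln(r_out/r_in)/(2πkL); films add R = 1/(hA).
R_cast iron pipe wall = ln(59/50)/(2π×55.4×24.2) = 1.965×10^-5 K/W
R_calcium silicate = ln(109/59)/(2π×0.0591×24.2) = 0.0683 K/W
R_total = 0.06832 K/W
Q = ΔT/R_total = 142/0.06832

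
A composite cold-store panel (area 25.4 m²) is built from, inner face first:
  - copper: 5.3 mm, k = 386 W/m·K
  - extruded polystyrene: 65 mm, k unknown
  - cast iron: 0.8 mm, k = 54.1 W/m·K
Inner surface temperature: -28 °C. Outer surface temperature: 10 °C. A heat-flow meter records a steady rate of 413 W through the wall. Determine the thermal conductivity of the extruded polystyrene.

Series thermal resistances:
R_copper = L/(kA) = 0.0053/(386×25.4) = 5.406×10^-7 K/W
R_cast iron = L/(kA) = 0.0008/(54.1×25.4) = 5.822×10^-7 K/W
Sum of known resistances R_other = 1.123×10^-6 K/W
Total R = ΔT/Q = 38/413 = 0.09201 K/W
R_extruded polystyrene = R_total − R_other = 0.09201 K/W
k = L/(R·A) = 0.065/(0.09201×25.4)

k ≈ 0.0278 W/(m·K)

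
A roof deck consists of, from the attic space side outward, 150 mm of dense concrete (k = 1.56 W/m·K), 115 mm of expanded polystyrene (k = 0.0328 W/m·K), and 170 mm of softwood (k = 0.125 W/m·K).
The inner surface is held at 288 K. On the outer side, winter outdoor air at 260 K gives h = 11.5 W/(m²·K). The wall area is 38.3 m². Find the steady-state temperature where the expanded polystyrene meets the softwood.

Treating each layer as a thermal resistance in series:
R_dense concrete = L/(kA) = 0.15/(1.56×38.3) = 0.002511 K/W
R_expanded polystyrene = L/(kA) = 0.115/(0.0328×38.3) = 0.09154 K/W
R_softwood = L/(kA) = 0.17/(0.125×38.3) = 0.03551 K/W
R_outer film = 1/(h_o·A) = 1/(11.5×38.3) = 0.00227 K/W
R_total = 0.1318 K/W;  Q = ΔT/R_total = 28/0.1318 = 212.4 W
T_interface = T_inner − Q·ΣR(inner→interface) = 288 − 212×0.09405

T ≈ 268 K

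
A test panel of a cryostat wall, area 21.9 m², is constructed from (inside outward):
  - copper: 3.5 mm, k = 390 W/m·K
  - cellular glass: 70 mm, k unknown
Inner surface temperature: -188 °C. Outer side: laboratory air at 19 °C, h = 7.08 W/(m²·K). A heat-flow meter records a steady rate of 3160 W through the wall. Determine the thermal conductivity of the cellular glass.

k ≈ 0.0541 W/(m·K)

Series thermal resistances:
R_copper = L/(kA) = 0.0035/(390×21.9) = 4.098×10^-7 K/W
R_outer film = 1/(h_o·A) = 1/(7.08×21.9) = 0.006449 K/W
Sum of known resistances R_other = 0.00645 K/W
Total R = ΔT/Q = 207/3160 = 0.06551 K/W
R_cellular glass = R_total − R_other = 0.05906 K/W
k = L/(R·A) = 0.07/(0.05906×21.9)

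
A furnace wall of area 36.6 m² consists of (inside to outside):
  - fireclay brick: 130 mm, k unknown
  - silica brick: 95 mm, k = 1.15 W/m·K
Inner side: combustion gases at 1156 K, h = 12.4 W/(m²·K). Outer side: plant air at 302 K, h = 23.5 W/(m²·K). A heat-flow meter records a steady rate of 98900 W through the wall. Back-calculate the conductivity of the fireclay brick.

Thermal resistances in series:
R_inner film = 1/(h_i·A) = 1/(12.4×36.6) = 0.002203 K/W
R_silica brick = L/(kA) = 0.095/(1.15×36.6) = 0.002257 K/W
R_outer film = 1/(h_o·A) = 1/(23.5×36.6) = 0.001163 K/W
Sum of known resistances R_other = 0.005623 K/W
Total R = ΔT/Q = 854/98900 = 0.008635 K/W
R_fireclay brick = R_total − R_other = 0.003012 K/W
k = L/(R·A) = 0.13/(0.003012×36.6)

k ≈ 1.18 W/(m·K)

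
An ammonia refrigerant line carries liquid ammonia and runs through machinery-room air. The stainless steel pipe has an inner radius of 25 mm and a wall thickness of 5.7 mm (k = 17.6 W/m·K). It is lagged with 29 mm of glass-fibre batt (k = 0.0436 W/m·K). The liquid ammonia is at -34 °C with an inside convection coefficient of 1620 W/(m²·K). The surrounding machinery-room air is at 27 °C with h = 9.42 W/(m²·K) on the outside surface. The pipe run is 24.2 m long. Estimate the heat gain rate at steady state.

Per-layer cylindrical resistances, series-summed:
R_inner film = 1/(h_i·2πr₁L) = 1/(1620×2π×0.025×24.2) = 1.624×10^-4 K/W
R_stainless steel pipe wall = ln(30.7/25)/(2π×17.6×24.2) = 7.675×10^-5 K/W
R_glass-fibre batt = ln(59.7/30.7)/(2π×0.0436×24.2) = 0.1003 K/W
R_outer film = 1/(h_o·2πr_oL) = 1/(9.42×2π×0.0597×24.2) = 0.01169 K/W
R_total = 0.1123 K/W
Q = ΔT/R_total = 61/0.1123

Q ≈ 543 W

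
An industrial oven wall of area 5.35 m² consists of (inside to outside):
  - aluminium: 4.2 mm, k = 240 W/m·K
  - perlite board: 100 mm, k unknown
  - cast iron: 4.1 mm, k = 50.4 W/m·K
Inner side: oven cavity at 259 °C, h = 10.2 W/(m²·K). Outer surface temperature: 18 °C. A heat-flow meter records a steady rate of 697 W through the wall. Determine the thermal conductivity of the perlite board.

Model the wall as resistances in series:
R_inner film = 1/(h_i·A) = 1/(10.2×5.35) = 0.01833 K/W
R_aluminium = L/(kA) = 0.0042/(240×5.35) = 3.271×10^-6 K/W
R_cast iron = L/(kA) = 0.0041/(50.4×5.35) = 1.521×10^-5 K/W
Sum of known resistances R_other = 0.01834 K/W
Total R = ΔT/Q = 241/697 = 0.3458 K/W
R_perlite board = R_total − R_other = 0.3274 K/W
k = L/(R·A) = 0.1/(0.3274×5.35)

k ≈ 0.0571 W/(m·K)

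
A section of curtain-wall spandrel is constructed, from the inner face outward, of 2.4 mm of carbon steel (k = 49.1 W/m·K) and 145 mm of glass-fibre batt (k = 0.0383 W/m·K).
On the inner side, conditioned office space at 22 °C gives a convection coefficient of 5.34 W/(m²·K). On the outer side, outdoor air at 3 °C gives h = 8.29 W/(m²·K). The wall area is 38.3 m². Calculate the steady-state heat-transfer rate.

Q ≈ 178 W

Thermal resistances in series:
R_inner film = 1/(h_i·A) = 1/(5.34×38.3) = 0.004889 K/W
R_carbon steel = L/(kA) = 0.0024/(49.1×38.3) = 1.276×10^-6 K/W
R_glass-fibre batt = L/(kA) = 0.145/(0.0383×38.3) = 0.09885 K/W
R_outer film = 1/(h_o·A) = 1/(8.29×38.3) = 0.00315 K/W
R_total = 0.1069 K/W
Q = ΔT / R_total = 19 / 0.1069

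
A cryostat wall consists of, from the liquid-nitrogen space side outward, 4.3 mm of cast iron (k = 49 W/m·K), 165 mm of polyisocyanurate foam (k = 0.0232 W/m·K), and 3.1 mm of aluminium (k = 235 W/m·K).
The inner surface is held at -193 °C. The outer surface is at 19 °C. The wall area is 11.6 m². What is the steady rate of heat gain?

Using the resistance-network approach (series):
R_cast iron = L/(kA) = 0.0043/(49×11.6) = 7.565×10^-6 K/W
R_polyisocyanurate foam = L/(kA) = 0.165/(0.0232×11.6) = 0.6131 K/W
R_aluminium = L/(kA) = 0.0031/(235×11.6) = 1.137×10^-6 K/W
R_total = 0.6131 K/W
Q = ΔT / R_total = 212 / 0.6131

Q ≈ 346 W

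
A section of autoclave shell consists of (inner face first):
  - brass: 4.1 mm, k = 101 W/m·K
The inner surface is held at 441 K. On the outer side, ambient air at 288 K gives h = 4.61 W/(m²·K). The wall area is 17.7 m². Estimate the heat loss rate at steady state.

Thermal resistances in series:
R_brass = L/(kA) = 0.0041/(101×17.7) = 2.293×10^-6 K/W
R_outer film = 1/(h_o·A) = 1/(4.61×17.7) = 0.01226 K/W
R_total = 0.01226 K/W
Q = ΔT / R_total = 153 / 0.01226

Q ≈ 12500 W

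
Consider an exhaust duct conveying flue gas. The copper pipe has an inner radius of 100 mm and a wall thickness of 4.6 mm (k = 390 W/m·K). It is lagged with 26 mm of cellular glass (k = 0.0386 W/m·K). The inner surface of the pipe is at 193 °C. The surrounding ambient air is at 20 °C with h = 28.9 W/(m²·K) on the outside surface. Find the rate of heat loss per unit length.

q′ ≈ 181 W/m

Treating each annulus and film as a series resistance:
R_copper pipe wall = ln(104.6/100)/(2π×390×1) = 1.835×10^-5 K/W
R_cellular glass = ln(130.6/104.6)/(2π×0.0386×1) = 0.9153 K/W
R_outer film = 1/(h_o·2πr_oL) = 1/(28.9×2π×0.1306×1) = 0.04217 K/W
R_total = 0.9575 K/W
Q = ΔT/R_total = 173/0.9575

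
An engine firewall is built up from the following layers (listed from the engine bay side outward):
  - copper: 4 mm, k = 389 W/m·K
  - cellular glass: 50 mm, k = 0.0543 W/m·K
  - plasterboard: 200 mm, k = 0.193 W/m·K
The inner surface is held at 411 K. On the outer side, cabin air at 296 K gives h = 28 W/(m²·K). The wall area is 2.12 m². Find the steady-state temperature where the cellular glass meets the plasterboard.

Model the wall as resistances in series:
R_copper = L/(kA) = 0.004/(389×2.12) = 4.85×10^-6 K/W
R_cellular glass = L/(kA) = 0.05/(0.0543×2.12) = 0.4343 K/W
R_plasterboard = L/(kA) = 0.2/(0.193×2.12) = 0.4888 K/W
R_outer film = 1/(h_o·A) = 1/(28×2.12) = 0.01685 K/W
R_total = 0.94 K/W;  Q = ΔT/R_total = 115/0.94 = 122.3 W
T_interface = T_inner − Q·ΣR(inner→interface) = 411 − 122×0.4343

T ≈ 358 K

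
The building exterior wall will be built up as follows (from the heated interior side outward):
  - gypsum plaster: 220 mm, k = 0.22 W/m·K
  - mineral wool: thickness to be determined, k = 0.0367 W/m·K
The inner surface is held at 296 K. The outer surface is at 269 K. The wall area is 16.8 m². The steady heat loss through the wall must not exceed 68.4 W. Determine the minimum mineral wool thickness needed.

Series thermal resistances:
R_gypsum plaster = L/(kA) = 0.22/(0.22×16.8) = 0.05952 K/W
Sum of the known resistances R_other = 0.05952 K/W
Required total resistance R_tot = ΔT/Q_allow = 27/68.4 = 0.3947 K/W
R_mineral wool = R_tot − R_other = 0.3352 K/W
L = R·k·A = 0.3352×0.0367×16.8

L ≈ 207 mm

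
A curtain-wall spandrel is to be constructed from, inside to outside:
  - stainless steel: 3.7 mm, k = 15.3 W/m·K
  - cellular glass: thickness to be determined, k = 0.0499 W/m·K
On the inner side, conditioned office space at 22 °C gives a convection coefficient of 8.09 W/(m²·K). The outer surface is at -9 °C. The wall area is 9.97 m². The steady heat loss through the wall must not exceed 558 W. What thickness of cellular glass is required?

L ≈ 21.5 mm

Using the resistance-network approach (series):
R_inner film = 1/(h_i·A) = 1/(8.09×9.97) = 0.0124 K/W
R_stainless steel = L/(kA) = 0.0037/(15.3×9.97) = 2.426×10^-5 K/W
Sum of the known resistances R_other = 0.01242 K/W
Required total resistance R_tot = ΔT/Q_allow = 31/558 = 0.05556 K/W
R_cellular glass = R_tot − R_other = 0.04313 K/W
L = R·k·A = 0.04313×0.0499×9.97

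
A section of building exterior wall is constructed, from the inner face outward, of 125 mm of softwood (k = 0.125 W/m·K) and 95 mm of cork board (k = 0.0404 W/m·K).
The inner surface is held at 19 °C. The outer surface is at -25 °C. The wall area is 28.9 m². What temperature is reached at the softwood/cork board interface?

Series thermal resistances:
R_softwood = L/(kA) = 0.125/(0.125×28.9) = 0.0346 K/W
R_cork board = L/(kA) = 0.095/(0.0404×28.9) = 0.08137 K/W
R_total = 0.116 K/W;  Q = ΔT/R_total = 44/0.116 = 379.4 W
T_interface = T_inner − Q·ΣR(inner→interface) = 19 − 379×0.0346

T ≈ 5.87 °C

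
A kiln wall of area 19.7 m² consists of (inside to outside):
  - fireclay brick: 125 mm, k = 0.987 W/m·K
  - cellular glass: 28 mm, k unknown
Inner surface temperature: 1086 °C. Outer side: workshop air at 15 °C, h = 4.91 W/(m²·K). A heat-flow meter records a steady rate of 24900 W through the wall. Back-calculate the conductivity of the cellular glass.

Thermal resistances in series:
R_fireclay brick = L/(kA) = 0.125/(0.987×19.7) = 0.006429 K/W
R_outer film = 1/(h_o·A) = 1/(4.91×19.7) = 0.01034 K/W
Sum of known resistances R_other = 0.01677 K/W
Total R = ΔT/Q = 1071/24900 = 0.04301 K/W
R_cellular glass = R_total − R_other = 0.02624 K/W
k = L/(R·A) = 0.028/(0.02624×19.7)

k ≈ 0.0542 W/(m·K)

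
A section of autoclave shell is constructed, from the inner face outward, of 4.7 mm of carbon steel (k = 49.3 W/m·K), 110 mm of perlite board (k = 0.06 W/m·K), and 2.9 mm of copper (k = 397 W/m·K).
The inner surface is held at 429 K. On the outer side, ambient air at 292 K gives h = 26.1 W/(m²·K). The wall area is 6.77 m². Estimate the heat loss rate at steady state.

Series thermal resistances:
R_carbon steel = L/(kA) = 0.0047/(49.3×6.77) = 1.408×10^-5 K/W
R_perlite board = L/(kA) = 0.11/(0.06×6.77) = 0.2708 K/W
R_copper = L/(kA) = 0.0029/(397×6.77) = 1.079×10^-6 K/W
R_outer film = 1/(h_o·A) = 1/(26.1×6.77) = 0.005659 K/W
R_total = 0.2765 K/W
Q = ΔT / R_total = 137 / 0.2765

Q ≈ 496 W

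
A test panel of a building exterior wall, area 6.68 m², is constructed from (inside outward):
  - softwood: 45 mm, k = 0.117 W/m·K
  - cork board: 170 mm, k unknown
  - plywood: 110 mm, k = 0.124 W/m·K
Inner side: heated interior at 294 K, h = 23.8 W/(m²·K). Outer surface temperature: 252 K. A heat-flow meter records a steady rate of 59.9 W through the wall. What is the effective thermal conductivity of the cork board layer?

Using the resistance-network approach (series):
R_inner film = 1/(h_i·A) = 1/(23.8×6.68) = 0.00629 K/W
R_softwood = L/(kA) = 0.045/(0.117×6.68) = 0.05758 K/W
R_plywood = L/(kA) = 0.11/(0.124×6.68) = 0.1328 K/W
Sum of known resistances R_other = 0.1967 K/W
Total R = ΔT/Q = 42/59.9 = 0.7012 K/W
R_cork board = R_total − R_other = 0.5045 K/W
k = L/(R·A) = 0.17/(0.5045×6.68)

k ≈ 0.0504 W/(m·K)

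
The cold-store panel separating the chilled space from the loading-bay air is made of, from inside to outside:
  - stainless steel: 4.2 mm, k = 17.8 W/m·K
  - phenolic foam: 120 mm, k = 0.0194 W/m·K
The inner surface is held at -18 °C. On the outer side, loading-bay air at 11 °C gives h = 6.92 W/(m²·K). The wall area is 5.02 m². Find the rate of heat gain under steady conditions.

Q ≈ 23 W

Using the resistance-network approach (series):
R_stainless steel = L/(kA) = 0.0042/(17.8×5.02) = 4.7×10^-5 K/W
R_phenolic foam = L/(kA) = 0.12/(0.0194×5.02) = 1.232 K/W
R_outer film = 1/(h_o·A) = 1/(6.92×5.02) = 0.02879 K/W
R_total = 1.261 K/W
Q = ΔT / R_total = 29 / 1.261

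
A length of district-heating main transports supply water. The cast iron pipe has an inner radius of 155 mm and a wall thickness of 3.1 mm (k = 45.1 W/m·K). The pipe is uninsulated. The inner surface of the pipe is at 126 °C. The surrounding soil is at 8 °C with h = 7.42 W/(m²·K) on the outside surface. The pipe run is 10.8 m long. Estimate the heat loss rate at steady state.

Radial resistances (cylindrical: R_cond = ln(r_o/r_i)/(2πkL), R_conv = 1/(h·2πrL)):
R_cast iron pipe wall = ln(158.1/155)/(2π×45.1×10.8) = 6.471×10^-6 K/W
R_outer film = 1/(h_o·2πr_oL) = 1/(7.42×2π×0.1581×10.8) = 0.01256 K/W
R_total = 0.01257 K/W
Q = ΔT/R_total = 118/0.01257

Q ≈ 9390 W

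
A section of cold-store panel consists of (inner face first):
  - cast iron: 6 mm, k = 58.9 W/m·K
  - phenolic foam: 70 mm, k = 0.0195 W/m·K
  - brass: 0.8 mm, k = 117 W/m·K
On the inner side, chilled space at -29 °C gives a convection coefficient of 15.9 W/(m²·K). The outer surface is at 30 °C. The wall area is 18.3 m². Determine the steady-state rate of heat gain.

Series thermal resistances:
R_inner film = 1/(h_i·A) = 1/(15.9×18.3) = 0.003437 K/W
R_cast iron = L/(kA) = 0.006/(58.9×18.3) = 5.567×10^-6 K/W
R_phenolic foam = L/(kA) = 0.07/(0.0195×18.3) = 0.1962 K/W
R_brass = L/(kA) = 0.0008/(117×18.3) = 3.736×10^-7 K/W
R_total = 0.1996 K/W
Q = ΔT / R_total = 59 / 0.1996

Q ≈ 296 W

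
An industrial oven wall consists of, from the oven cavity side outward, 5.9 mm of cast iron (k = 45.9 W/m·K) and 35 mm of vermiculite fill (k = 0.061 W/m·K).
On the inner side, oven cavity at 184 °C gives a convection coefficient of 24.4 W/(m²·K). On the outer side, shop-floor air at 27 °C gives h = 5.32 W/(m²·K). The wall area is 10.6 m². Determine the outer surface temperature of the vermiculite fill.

T ≈ 63.8 °C

Thermal resistances in series:
R_inner film = 1/(h_i·A) = 1/(24.4×10.6) = 0.003866 K/W
R_cast iron = L/(kA) = 0.0059/(45.9×10.6) = 1.213×10^-5 K/W
R_vermiculite fill = L/(kA) = 0.035/(0.061×10.6) = 0.05413 K/W
R_outer film = 1/(h_o·A) = 1/(5.32×10.6) = 0.01773 K/W
R_total = 0.07574 K/W;  Q = ΔT/R_total = 157/0.07574 = 2073 W
T_interface = T_inner − Q·ΣR(inner→interface) = 184 − 2070×0.05801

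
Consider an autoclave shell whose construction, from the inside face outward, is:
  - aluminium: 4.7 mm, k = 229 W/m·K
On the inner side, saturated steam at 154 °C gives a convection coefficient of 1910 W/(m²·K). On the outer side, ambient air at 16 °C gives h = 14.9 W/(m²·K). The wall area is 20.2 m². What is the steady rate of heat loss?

Thermal resistances in series:
R_inner film = 1/(h_i·A) = 1/(1910×20.2) = 2.592×10^-5 K/W
R_aluminium = L/(kA) = 0.0047/(229×20.2) = 1.016×10^-6 K/W
R_outer film = 1/(h_o·A) = 1/(14.9×20.2) = 0.003322 K/W
R_total = 0.003349 K/W
Q = ΔT / R_total = 138 / 0.003349

Q ≈ 41200 W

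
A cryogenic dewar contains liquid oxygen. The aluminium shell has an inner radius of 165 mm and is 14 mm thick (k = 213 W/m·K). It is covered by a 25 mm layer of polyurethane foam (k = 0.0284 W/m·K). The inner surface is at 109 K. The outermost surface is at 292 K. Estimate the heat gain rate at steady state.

Q ≈ 95.4 W

Each spherical layer contributes R = (1/r_i − 1/r_o)/(4πk):
R_aluminium shell = (1/0.165 − 1/0.179)/(4π×213) = 1.771×10^-4 K/W
R_polyurethane foam = (1/0.179 − 1/0.204)/(4π×0.0284) = 1.918 K/W
R_total = 1.919 K/W
Q = ΔT/R_total = 183/1.919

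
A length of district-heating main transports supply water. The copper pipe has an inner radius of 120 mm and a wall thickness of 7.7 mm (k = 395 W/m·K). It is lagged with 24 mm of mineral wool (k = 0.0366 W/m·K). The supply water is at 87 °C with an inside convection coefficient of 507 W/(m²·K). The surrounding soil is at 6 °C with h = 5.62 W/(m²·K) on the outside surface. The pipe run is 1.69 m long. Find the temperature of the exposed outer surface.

For a radial system each layer contributes R = ln(r_out/r_in)/(2πkL); films add R = 1/(hA).
R_inner film = 1/(h_i·2πr₁L) = 1/(507×2π×0.12×1.69) = 0.001548 K/W
R_copper pipe wall = ln(127.7/120)/(2π×395×1.69) = 1.483×10^-5 K/W
R_mineral wool = ln(151.7/127.7)/(2π×0.0366×1.69) = 0.4431 K/W
R_outer film = 1/(h_o·2πr_oL) = 1/(5.62×2π×0.1517×1.69) = 0.1105 K/W
R_total = 0.5552 K/W
Q = ΔT/R_total = 81/0.5552
Q = 146 W
T_interface = T_inner − Q·ΣR(inner→interface) = 87 − 146×0.4447

T ≈ 22.1 °C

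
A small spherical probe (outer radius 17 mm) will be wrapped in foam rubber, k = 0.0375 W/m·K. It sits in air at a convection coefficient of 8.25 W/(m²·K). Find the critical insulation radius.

r_cr ≈ 9.09 mm

For a sphere r_cr = 2k/h = 2×0.0375/8.25
r_cr = 9.09 mm; since the bare radius (17 mm) is above r_cr, any added insulation will reduce heat loss.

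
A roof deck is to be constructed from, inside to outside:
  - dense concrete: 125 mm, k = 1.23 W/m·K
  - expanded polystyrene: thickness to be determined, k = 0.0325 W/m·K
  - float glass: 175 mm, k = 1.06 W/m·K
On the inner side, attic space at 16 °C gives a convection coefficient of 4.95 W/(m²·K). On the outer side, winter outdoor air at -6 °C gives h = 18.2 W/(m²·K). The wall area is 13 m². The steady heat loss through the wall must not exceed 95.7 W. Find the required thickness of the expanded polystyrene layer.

L ≈ 80.1 mm

Model the wall as resistances in series:
R_inner film = 1/(h_i·A) = 1/(4.95×13) = 0.01554 K/W
R_dense concrete = L/(kA) = 0.125/(1.23×13) = 0.007817 K/W
R_float glass = L/(kA) = 0.175/(1.06×13) = 0.0127 K/W
R_outer film = 1/(h_o·A) = 1/(18.2×13) = 0.004227 K/W
Sum of the known resistances R_other = 0.04028 K/W
Required total resistance R_tot = ΔT/Q_allow = 22/95.7 = 0.2299 K/W
R_expanded polystyrene = R_tot − R_other = 0.1896 K/W
L = R·k·A = 0.1896×0.0325×13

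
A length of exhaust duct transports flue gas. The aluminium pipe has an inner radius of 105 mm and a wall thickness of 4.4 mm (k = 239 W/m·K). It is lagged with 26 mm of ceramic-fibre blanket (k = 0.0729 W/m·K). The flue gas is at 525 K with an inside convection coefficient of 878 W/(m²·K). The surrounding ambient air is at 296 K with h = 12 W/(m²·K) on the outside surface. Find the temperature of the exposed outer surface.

T ≈ 336 K

Radial resistances (cylindrical: R_cond = ln(r_o/r_i)/(2πkL), R_conv = 1/(h·2πrL)):
R_inner film = 1/(h_i·2πr₁L) = 1/(878×2π×0.105×1) = 0.001726 K/W
R_aluminium pipe wall = ln(109.4/105)/(2π×239×1) = 2.734×10^-5 K/W
R_ceramic-fibre blanket = ln(135.4/109.4)/(2π×0.0729×1) = 0.4655 K/W
R_outer film = 1/(h_o·2πr_oL) = 1/(12×2π×0.1354×1) = 0.09795 K/W
R_total = 0.5652 K/W
Q = ΔT/R_total = 229/0.5652
Q = 405 W/m
T_interface = T_inner − Q·ΣR(inner→interface) = 525 − 405×0.4673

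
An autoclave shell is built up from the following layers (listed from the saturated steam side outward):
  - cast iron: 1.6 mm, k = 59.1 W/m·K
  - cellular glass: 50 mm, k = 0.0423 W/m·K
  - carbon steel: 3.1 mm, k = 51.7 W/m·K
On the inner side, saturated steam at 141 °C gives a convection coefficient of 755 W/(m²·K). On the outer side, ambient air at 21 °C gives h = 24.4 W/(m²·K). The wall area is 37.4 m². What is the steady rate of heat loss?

Model the wall as resistances in series:
R_inner film = 1/(h_i·A) = 1/(755×37.4) = 3.541×10^-5 K/W
R_cast iron = L/(kA) = 0.0016/(59.1×37.4) = 7.239×10^-7 K/W
R_cellular glass = L/(kA) = 0.05/(0.0423×37.4) = 0.03161 K/W
R_carbon steel = L/(kA) = 0.0031/(51.7×37.4) = 1.603×10^-6 K/W
R_outer film = 1/(h_o·A) = 1/(24.4×37.4) = 0.001096 K/W
R_total = 0.03274 K/W
Q = ΔT / R_total = 120 / 0.03274

Q ≈ 3670 W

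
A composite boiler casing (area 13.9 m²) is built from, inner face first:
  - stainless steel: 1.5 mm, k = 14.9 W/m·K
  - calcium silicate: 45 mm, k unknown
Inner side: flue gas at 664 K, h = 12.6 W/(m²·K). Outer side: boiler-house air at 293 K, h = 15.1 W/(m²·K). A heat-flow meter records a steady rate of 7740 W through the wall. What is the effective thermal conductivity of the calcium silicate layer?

k ≈ 0.0864 W/(m·K)

Thermal resistances in series:
R_inner film = 1/(h_i·A) = 1/(12.6×13.9) = 0.00571 K/W
R_stainless steel = L/(kA) = 0.0015/(14.9×13.9) = 7.243×10^-6 K/W
R_outer film = 1/(h_o·A) = 1/(15.1×13.9) = 0.004764 K/W
Sum of known resistances R_other = 0.01048 K/W
Total R = ΔT/Q = 371/7740 = 0.04793 K/W
R_calcium silicate = R_total − R_other = 0.03745 K/W
k = L/(R·A) = 0.045/(0.03745×13.9)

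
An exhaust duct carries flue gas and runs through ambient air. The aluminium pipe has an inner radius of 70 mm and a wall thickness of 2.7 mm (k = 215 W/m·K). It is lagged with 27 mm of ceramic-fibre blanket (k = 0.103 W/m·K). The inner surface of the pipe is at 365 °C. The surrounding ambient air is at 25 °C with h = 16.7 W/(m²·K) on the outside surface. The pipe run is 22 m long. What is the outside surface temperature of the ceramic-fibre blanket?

Radial resistances (cylindrical: R_cond = ln(r_o/r_i)/(2πkL), R_conv = 1/(h·2πrL)):
R_aluminium pipe wall = ln(72.7/70)/(2π×215×22) = 1.273×10^-6 K/W
R_ceramic-fibre blanket = ln(99.7/72.7)/(2π×0.103×22) = 0.02218 K/W
R_outer film = 1/(h_o·2πr_oL) = 1/(16.7×2π×0.0997×22) = 0.004345 K/W
R_total = 0.02653 K/W
Q = ΔT/R_total = 340/0.02653
Q = 12800 W
T_interface = T_inner − Q·ΣR(inner→interface) = 365 − 12800×0.02218

T ≈ 80.7 °C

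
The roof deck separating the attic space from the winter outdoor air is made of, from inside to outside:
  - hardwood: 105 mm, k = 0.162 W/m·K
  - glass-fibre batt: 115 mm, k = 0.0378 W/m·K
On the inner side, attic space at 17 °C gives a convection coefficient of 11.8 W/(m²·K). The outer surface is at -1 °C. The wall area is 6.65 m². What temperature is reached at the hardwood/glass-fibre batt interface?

T ≈ 13.5 °C

Model the wall as resistances in series:
R_inner film = 1/(h_i·A) = 1/(11.8×6.65) = 0.01274 K/W
R_hardwood = L/(kA) = 0.105/(0.162×6.65) = 0.09747 K/W
R_glass-fibre batt = L/(kA) = 0.115/(0.0378×6.65) = 0.4575 K/W
R_total = 0.5677 K/W;  Q = ΔT/R_total = 18/0.5677 = 31.71 W
T_interface = T_inner − Q·ΣR(inner→interface) = 17 − 31.7×0.1102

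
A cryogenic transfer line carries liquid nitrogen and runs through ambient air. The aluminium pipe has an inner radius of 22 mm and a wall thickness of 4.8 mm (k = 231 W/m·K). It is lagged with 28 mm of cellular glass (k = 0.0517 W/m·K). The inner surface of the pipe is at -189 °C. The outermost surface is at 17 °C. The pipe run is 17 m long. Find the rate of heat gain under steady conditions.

For a radial system each layer contributes R = ln(r_out/r_in)/(2πkL); films add R = 1/(hA).
R_aluminium pipe wall = ln(26.8/22)/(2π×231×17) = 7.999×10^-6 K/W
R_cellular glass = ln(54.8/26.8)/(2π×0.0517×17) = 0.1295 K/W
R_total = 0.1295 K/W
Q = ΔT/R_total = 206/0.1295

Q ≈ 1590 W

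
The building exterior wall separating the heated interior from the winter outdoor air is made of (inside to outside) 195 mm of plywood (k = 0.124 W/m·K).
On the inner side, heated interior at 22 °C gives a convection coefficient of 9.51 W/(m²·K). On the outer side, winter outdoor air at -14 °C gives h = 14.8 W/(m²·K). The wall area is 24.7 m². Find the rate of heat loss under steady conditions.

Model the wall as resistances in series:
R_inner film = 1/(h_i·A) = 1/(9.51×24.7) = 0.004257 K/W
R_plywood = L/(kA) = 0.195/(0.124×24.7) = 0.06367 K/W
R_outer film = 1/(h_o·A) = 1/(14.8×24.7) = 0.002736 K/W
R_total = 0.07066 K/W
Q = ΔT / R_total = 36 / 0.07066

Q ≈ 509 W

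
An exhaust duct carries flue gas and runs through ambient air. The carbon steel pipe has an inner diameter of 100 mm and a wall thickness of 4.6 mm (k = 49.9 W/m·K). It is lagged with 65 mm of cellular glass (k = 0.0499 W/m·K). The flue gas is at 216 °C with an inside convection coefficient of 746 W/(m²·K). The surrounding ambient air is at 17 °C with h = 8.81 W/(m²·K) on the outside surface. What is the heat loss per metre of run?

Radial resistances (cylindrical: R_cond = ln(r_o/r_i)/(2πkL), R_conv = 1/(h·2πrL)):
R_inner film = 1/(h_i·2πr₁L) = 1/(746×2π×0.05×1) = 0.004267 K/W
R_carbon steel pipe wall = ln(54.6/50)/(2π×49.9×1) = 2.807×10^-4 K/W
R_cellular glass = ln(119.6/54.6)/(2π×0.0499×1) = 2.501 K/W
R_outer film = 1/(h_o·2πr_oL) = 1/(8.81×2π×0.1196×1) = 0.151 K/W
R_total = 2.657 K/W
Q = ΔT/R_total = 199/2.657

q′ ≈ 74.9 W/m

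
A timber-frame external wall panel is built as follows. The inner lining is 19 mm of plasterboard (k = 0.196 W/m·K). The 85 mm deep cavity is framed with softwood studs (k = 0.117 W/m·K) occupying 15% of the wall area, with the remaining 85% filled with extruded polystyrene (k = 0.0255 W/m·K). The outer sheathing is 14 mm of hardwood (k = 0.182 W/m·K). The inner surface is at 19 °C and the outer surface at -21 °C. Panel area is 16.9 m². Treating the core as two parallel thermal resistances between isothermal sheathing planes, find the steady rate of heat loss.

Q ≈ 289 W

Sheathing layers in series; stud and cavity paths in parallel between them.
R_inner = 0.019/(0.196×16.9) = 0.005736 K/W
R_stud  = 0.085/(0.117×0.15×16.9) = 0.2866 K/W
R_cav   = 0.085/(0.0255×0.85×16.9) = 0.232 K/W
1/R_core = 1/R_stud + 1/R_cav → R_core = 0.1282 K/W
R_outer = 0.014/(0.182×16.9) = 0.004552 K/W
R_total = 0.1385 K/W
Q = ΔT/R_total = 40/0.1385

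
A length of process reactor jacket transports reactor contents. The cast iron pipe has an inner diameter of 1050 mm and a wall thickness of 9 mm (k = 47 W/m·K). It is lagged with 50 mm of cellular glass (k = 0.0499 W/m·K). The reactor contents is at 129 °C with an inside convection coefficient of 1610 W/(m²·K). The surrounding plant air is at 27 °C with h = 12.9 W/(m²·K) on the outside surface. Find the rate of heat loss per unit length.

q′ ≈ 332 W/m

Cylindrical conduction, so R = ln(r₂/r₁)/(2πkL) per layer, in series:
R_inner film = 1/(h_i·2πr₁L) = 1/(1610×2π×0.525×1) = 1.883×10^-4 K/W
R_cast iron pipe wall = ln(534/525)/(2π×47×1) = 5.756×10^-5 K/W
R_cellular glass = ln(584/534)/(2π×0.0499×1) = 0.2855 K/W
R_outer film = 1/(h_o·2πr_oL) = 1/(12.9×2π×0.584×1) = 0.02113 K/W
R_total = 0.3068 K/W
Q = ΔT/R_total = 102/0.3068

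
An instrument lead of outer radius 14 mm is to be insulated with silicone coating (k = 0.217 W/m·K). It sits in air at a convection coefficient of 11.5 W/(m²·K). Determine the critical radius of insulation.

For a cylinder r_cr = k/h = 0.217/11.5
r_cr = 18.9 mm; since the bare radius (14 mm) is below r_cr, adding a thin layer of insulation will *increase* heat loss.

r_cr ≈ 18.9 mm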